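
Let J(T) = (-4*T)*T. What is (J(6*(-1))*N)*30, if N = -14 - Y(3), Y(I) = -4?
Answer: 43200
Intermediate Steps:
J(T) = -4*T²
N = -10 (N = -14 - 1*(-4) = -14 + 4 = -10)
(J(6*(-1))*N)*30 = (-4*(6*(-1))²*(-10))*30 = (-4*(-6)²*(-10))*30 = (-4*36*(-10))*30 = -144*(-10)*30 = 1440*30 = 43200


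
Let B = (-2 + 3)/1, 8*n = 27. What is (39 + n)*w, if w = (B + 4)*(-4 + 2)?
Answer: -1695/4 ≈ -423.75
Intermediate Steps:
n = 27/8 (n = (1/8)*27 = 27/8 ≈ 3.3750)
B = 1 (B = 1*1 = 1)
w = -10 (w = (1 + 4)*(-4 + 2) = 5*(-2) = -10)
(39 + n)*w = (39 + 27/8)*(-10) = (339/8)*(-10) = -1695/4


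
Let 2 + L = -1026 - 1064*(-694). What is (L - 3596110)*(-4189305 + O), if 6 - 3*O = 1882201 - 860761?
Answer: 12949390317326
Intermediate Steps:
O = -340478 (O = 2 - (1882201 - 860761)/3 = 2 - ⅓*1021440 = 2 - 340480 = -340478)
L = 737388 (L = -2 + (-1026 - 1064*(-694)) = -2 + (-1026 + 738416) = -2 + 737390 = 737388)
(L - 3596110)*(-4189305 + O) = (737388 - 3596110)*(-4189305 - 340478) = -2858722*(-4529783) = 12949390317326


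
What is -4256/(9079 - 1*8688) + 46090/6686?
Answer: -5217213/1307113 ≈ -3.9914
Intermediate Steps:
-4256/(9079 - 1*8688) + 46090/6686 = -4256/(9079 - 8688) + 46090*(1/6686) = -4256/391 + 23045/3343 = -5217213/1307113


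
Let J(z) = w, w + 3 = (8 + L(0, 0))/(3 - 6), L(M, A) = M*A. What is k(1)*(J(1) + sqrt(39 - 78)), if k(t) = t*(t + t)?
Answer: -34/3 + 2*I*sqrt(39) ≈ -11.333 + 12.49*I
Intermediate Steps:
L(M, A) = A*M
k(t) = 2*t**2 (k(t) = t*(2*t) = 2*t**2)
w = -17/3 (w = -3 + (8 + 0*0)/(3 - 6) = -3 + (8 + 0)/(-3) = -3 + 8*(-1/3) = -3 - 8/3 = -17/3 ≈ -5.6667)
J(z) = -17/3
k(1)*(J(1) + sqrt(39 - 78)) = (2*1**2)*(-17/3 + sqrt(39 - 78)) = (2*1)*(-17/3 + sqrt(-39)) = 2*(-17/3 + I*sqrt(39)) = -34/3 + 2*I*sqrt(39)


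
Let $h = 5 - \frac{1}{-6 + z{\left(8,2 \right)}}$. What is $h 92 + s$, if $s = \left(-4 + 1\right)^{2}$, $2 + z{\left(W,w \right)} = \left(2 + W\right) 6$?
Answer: $\frac{6074}{13} \approx 467.23$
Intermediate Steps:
$z{\left(W,w \right)} = 10 + 6 W$ ($z{\left(W,w \right)} = -2 + \left(2 + W\right) 6 = -2 + \left(12 + 6 W\right) = 10 + 6 W$)
$s = 9$ ($s = \left(-3\right)^{2} = 9$)
$h = \frac{259}{52}$ ($h = 5 - \frac{1}{-6 + \left(10 + 6 \cdot 8\right)} = 5 - \frac{1}{-6 + \left(10 + 48\right)} = 5 - \frac{1}{-6 + 58} = 5 - \frac{1}{52} = \frac{259}{52} \approx 4.9808$)
$h 92 + s = \frac{259}{52} \cdot 92 + 9 = \frac{5957}{13} + 9 = \frac{6074}{13}$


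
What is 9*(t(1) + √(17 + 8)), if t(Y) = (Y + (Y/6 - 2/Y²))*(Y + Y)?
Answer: 30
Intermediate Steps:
t(Y) = 2*Y*(-2/Y² + 7*Y/6) (t(Y) = (Y + (Y*(⅙) - 2/Y²))*(2*Y) = (Y + (Y/6 - 2/Y²))*(2*Y) = (Y + (-2/Y² + Y/6))*(2*Y) = (-2/Y² + 7*Y/6)*(2*Y) = 2*Y*(-2/Y² + 7*Y/6))
9*(t(1) + √(17 + 8)) = 9*((⅓)*(-12 + 7*1³)/1 + √(17 + 8)) = 9*((⅓)*1*(-12 + 7*1) + √25) = 9*((⅓)*1*(-12 + 7) + 5) = 9*((⅓)*1*(-5) + 5) = 9*(-5/3 + 5) = 9*(10/3) = 30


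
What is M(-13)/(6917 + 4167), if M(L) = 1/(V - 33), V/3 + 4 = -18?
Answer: -1/1097316 ≈ -9.1131e-7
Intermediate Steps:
V = -66 (V = -12 + 3*(-18) = -12 - 54 = -66)
M(L) = -1/99 (M(L) = 1/(-66 - 33) = 1/(-99) = -1/99)
M(-13)/(6917 + 4167) = -1/(99*(6917 + 4167)) = -1/99/11084 = -1/99*1/11084 = -1/1097316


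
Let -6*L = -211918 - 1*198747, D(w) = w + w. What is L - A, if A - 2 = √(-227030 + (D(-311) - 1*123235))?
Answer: 410653/6 - I*√350887 ≈ 68442.0 - 592.36*I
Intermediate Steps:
D(w) = 2*w
L = 410665/6 (L = -(-211918 - 1*198747)/6 = -(-211918 - 198747)/6 = -⅙*(-410665) = 410665/6 ≈ 68444.)
A = 2 + I*√350887 (A = 2 + √(-227030 + (2*(-311) - 1*123235)) = 2 + √(-227030 + (-622 - 123235)) = 2 + √(-227030 - 123857) = 2 + √(-350887) = 2 + I*√350887 ≈ 2.0 + 592.36*I)
L - A = 410665/6 - (2 + I*√350887) = 410665/6 + (-2 - I*√350887) = 410653/6 - I*√350887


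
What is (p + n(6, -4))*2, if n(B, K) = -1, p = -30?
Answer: -62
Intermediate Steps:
(p + n(6, -4))*2 = (-30 - 1)*2 = -31*2 = -62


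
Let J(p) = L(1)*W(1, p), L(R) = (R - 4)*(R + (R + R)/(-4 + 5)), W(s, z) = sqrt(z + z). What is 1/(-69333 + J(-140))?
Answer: I/(3*(-23111*I + 6*sqrt(70))) ≈ -1.4423e-5 + 3.1329e-8*I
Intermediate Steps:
W(s, z) = sqrt(2)*sqrt(z) (W(s, z) = sqrt(2*z) = sqrt(2)*sqrt(z))
L(R) = 3*R*(-4 + R) (L(R) = (-4 + R)*(R + (2*R)/1) = (-4 + R)*(R + (2*R)*1) = (-4 + R)*(R + 2*R) = (-4 + R)*(3*R) = 3*R*(-4 + R))
J(p) = -9*sqrt(2)*sqrt(p) (J(p) = (3*1*(-4 + 1))*(sqrt(2)*sqrt(p)) = (3*1*(-3))*(sqrt(2)*sqrt(p)) = -9*sqrt(2)*sqrt(p))
1/(-69333 + J(-140)) = 1/(-69333 - 9*sqrt(2)*sqrt(-140)) = 1/(-69333 - 9*sqrt(2)*2*I*sqrt(35)) = 1/(-69333 - 18*I*sqrt(70))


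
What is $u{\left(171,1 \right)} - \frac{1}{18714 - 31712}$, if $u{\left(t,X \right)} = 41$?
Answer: $\frac{532919}{12998} \approx 41.0$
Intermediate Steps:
$u{\left(171,1 \right)} - \frac{1}{18714 - 31712} = 41 - \frac{1}{18714 - 31712} = 41 - \frac{1}{-12998} = 41 - - \frac{1}{12998} = 41 + \frac{1}{12998} = \frac{532919}{12998}$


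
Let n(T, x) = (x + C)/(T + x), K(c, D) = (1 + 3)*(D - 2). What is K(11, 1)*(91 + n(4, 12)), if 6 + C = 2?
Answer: -366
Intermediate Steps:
C = -4 (C = -6 + 2 = -4)
K(c, D) = -8 + 4*D (K(c, D) = 4*(-2 + D) = -8 + 4*D)
n(T, x) = (-4 + x)/(T + x) (n(T, x) = (x - 4)/(T + x) = (-4 + x)/(T + x))
K(11, 1)*(91 + n(4, 12)) = (-8 + 4*1)*(91 + (-4 + 12)/(4 + 12)) = (-8 + 4)*(91 + 8/16) = -4*(91 + (1/16)*8) = -4*(91 + 1/2) = -4*183/2 = -366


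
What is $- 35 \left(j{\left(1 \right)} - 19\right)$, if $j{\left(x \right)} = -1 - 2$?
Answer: $770$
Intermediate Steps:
$j{\left(x \right)} = -3$
$- 35 \left(j{\left(1 \right)} - 19\right) = - 35 \left(-3 - 19\right) = \left(-35\right) \left(-22\right) = 770$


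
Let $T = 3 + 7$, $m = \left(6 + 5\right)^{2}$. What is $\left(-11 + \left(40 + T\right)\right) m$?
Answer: $4719$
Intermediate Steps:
$m = 121$ ($m = 11^{2} = 121$)
$T = 10$
$\left(-11 + \left(40 + T\right)\right) m = \left(-11 + \left(40 + 10\right)\right) 121 = \left(-11 + 50\right) 121 = 39 \cdot 121 = 4719$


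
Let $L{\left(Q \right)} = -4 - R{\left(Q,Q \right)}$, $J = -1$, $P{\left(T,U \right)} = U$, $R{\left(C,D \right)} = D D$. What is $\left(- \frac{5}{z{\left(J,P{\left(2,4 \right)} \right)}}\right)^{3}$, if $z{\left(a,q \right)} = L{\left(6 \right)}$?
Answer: $\frac{1}{512} \approx 0.0019531$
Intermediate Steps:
$R{\left(C,D \right)} = D^{2}$
$L{\left(Q \right)} = -4 - Q^{2}$
$z{\left(a,q \right)} = -40$ ($z{\left(a,q \right)} = -4 - 6^{2} = -4 - 36 = -40$)
$\left(- \frac{5}{z{\left(J,P{\left(2,4 \right)} \right)}}\right)^{3} = \left(- \frac{5}{-40}\right)^{3} = \left(- \frac{5 \left(-1\right)}{40}\right)^{3} = \left(\left(-1\right) \left(- \frac{1}{8}\right)\right)^{3} = \left(\frac{1}{8}\right)^{3} = \frac{1}{512}$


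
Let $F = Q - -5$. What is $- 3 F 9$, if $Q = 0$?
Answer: $-135$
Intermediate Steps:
$F = 5$ ($F = 0 - -5 = 0 + 5 = 5$)
$- 3 F 9 = \left(-3\right) 5 \cdot 9 = \left(-15\right) 9 = -135$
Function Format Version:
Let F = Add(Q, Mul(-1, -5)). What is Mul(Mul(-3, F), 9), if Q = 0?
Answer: -135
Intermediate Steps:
F = 5 (F = Add(0, Mul(-1, -5)) = Add(0, 5) = 5)
Mul(Mul(-3, F), 9) = Mul(Mul(-3, 5), 9) = Mul(-15, 9) = -135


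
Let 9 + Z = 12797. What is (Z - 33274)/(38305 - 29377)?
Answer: -10243/4464 ≈ -2.2946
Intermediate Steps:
Z = 12788 (Z = -9 + 12797 = 12788)
(Z - 33274)/(38305 - 29377) = (12788 - 33274)/(38305 - 29377) = -20486/8928 = -20486*1/8928 = -10243/4464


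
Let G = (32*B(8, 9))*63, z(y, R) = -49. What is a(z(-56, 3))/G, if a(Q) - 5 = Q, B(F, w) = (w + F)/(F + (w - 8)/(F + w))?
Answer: -1507/145656 ≈ -0.010346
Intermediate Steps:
B(F, w) = (F + w)/(F + (-8 + w)/(F + w))
a(Q) = 5 + Q
G = 582624/137 (G = (32*((8 + 9)**2/(-8 + 9 + 8**2 + 8*9)))*63 = (32*(17**2/(-8 + 9 + 64 + 72)))*63 = (32*(289/137))*63 = (9248/137)*63 = 582624/137 ≈ 4252.7)
a(z(-56, 3))/G = (5 - 49)/(582624/137) = -44*137/582624 = -1507/145656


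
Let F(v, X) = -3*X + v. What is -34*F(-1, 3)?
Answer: 340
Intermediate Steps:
F(v, X) = v - 3*X
-34*F(-1, 3) = -34*(-1 - 3*3) = -34*(-1 - 9) = -34*(-10) = 340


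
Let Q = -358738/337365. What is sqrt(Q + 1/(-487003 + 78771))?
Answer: I*sqrt(1270431948533374330)/1093041180 ≈ 1.0312*I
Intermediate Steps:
Q = -358738/337365 (Q = -358738*1/337365 = -358738/337365 ≈ -1.0634)
sqrt(Q + 1/(-487003 + 78771)) = sqrt(-358738/337365 + 1/(-487003 + 78771)) = sqrt(-358738/337365 + 1/(-408232)) = sqrt(-358738/337365 - 1/408232) = sqrt(-146448668581/137723188680) = I*sqrt(1270431948533374330)/1093041180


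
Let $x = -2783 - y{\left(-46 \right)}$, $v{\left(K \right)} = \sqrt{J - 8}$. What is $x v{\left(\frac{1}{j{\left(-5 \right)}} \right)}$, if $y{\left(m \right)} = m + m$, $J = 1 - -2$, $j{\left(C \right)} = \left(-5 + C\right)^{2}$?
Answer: $- 2691 i \sqrt{5} \approx - 6017.3 i$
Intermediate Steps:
$J = 3$ ($J = 1 + 2 = 3$)
$y{\left(m \right)} = 2 m$
$v{\left(K \right)} = i \sqrt{5}$ ($v{\left(K \right)} = \sqrt{3 - 8} = \sqrt{-5} = i \sqrt{5}$)
$x = -2691$ ($x = -2783 - 2 \left(-46\right) = -2783 - -92 = -2783 + 92 = -2691$)
$x v{\left(\frac{1}{j{\left(-5 \right)}} \right)} = - 2691 i \sqrt{5}$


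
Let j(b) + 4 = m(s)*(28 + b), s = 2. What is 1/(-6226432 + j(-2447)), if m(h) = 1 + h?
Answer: -1/6233693 ≈ -1.6042e-7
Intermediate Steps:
j(b) = 80 + 3*b (j(b) = -4 + (1 + 2)*(28 + b) = -4 + 3*(28 + b) = -4 + (84 + 3*b) = 80 + 3*b)
1/(-6226432 + j(-2447)) = 1/(-6226432 + (80 + 3*(-2447))) = 1/(-6226432 + (80 - 7341)) = 1/(-6226432 - 7261) = 1/(-6233693) = -1/6233693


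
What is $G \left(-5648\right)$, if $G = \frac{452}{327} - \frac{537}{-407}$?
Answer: $- \frac{2030811824}{133089} \approx -15259.0$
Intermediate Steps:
$G = \frac{359563}{133089}$ ($G = 452 \cdot \frac{1}{327} - - \frac{537}{407} = \frac{452}{327} + \frac{537}{407} = \frac{359563}{133089} \approx 2.7017$)
$G \left(-5648\right) = \frac{359563}{133089} \left(-5648\right) = - \frac{2030811824}{133089}$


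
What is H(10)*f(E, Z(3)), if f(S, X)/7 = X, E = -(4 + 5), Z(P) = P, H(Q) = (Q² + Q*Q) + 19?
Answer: 4599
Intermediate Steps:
H(Q) = 19 + 2*Q² (H(Q) = (Q² + Q²) + 19 = 2*Q² + 19 = 19 + 2*Q²)
E = -9 (E = -1*9 = -9)
f(S, X) = 7*X
H(10)*f(E, Z(3)) = (19 + 2*10²)*(7*3) = (19 + 2*100)*21 = (19 + 200)*21 = 219*21 = 4599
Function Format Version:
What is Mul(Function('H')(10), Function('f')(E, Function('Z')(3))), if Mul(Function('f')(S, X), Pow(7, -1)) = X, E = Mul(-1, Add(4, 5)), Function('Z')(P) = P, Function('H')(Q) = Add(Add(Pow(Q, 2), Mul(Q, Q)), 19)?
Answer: 4599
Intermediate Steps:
Function('H')(Q) = Add(19, Mul(2, Pow(Q, 2))) (Function('H')(Q) = Add(Add(Pow(Q, 2), Pow(Q, 2)), 19) = Add(Mul(2, Pow(Q, 2)), 19) = Add(19, Mul(2, Pow(Q, 2))))
E = -9 (E = Mul(-1, 9) = -9)
Function('f')(S, X) = Mul(7, X)
Mul(Function('H')(10), Function('f')(E, Function('Z')(3))) = Mul(Add(19, Mul(2, Pow(10, 2))), Mul(7, 3)) = Mul(Add(19, Mul(2, 100)), 21) = Mul(Add(19, 200), 21) = Mul(219, 21) = 4599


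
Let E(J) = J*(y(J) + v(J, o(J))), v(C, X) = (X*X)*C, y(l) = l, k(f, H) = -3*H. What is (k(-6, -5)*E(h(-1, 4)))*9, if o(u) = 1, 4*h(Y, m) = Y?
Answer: 135/8 ≈ 16.875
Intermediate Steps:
h(Y, m) = Y/4
v(C, X) = C*X² (v(C, X) = X²*C = C*X²)
E(J) = 2*J² (E(J) = J*(J + J*1²) = J*(J + J*1) = J*(J + J) = J*(2*J) = 2*J²)
(k(-6, -5)*E(h(-1, 4)))*9 = ((-3*(-5))*(2*((¼)*(-1))²))*9 = (15*(2*(-¼)²))*9 = (15*(2*(1/16)))*9 = (15*(⅛))*9 = (15/8)*9 = 135/8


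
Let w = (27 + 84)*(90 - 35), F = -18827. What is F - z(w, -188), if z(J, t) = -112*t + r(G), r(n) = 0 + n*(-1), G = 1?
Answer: -39882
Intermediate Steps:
r(n) = -n (r(n) = 0 - n = -n)
w = 6105 (w = 111*55 = 6105)
z(J, t) = -1 - 112*t (z(J, t) = -112*t - 1*1 = -112*t - 1 = -1 - 112*t)
F - z(w, -188) = -18827 - (-1 - 112*(-188)) = -18827 - (-1 + 21056) = -18827 - 1*21055 = -18827 - 21055 = -39882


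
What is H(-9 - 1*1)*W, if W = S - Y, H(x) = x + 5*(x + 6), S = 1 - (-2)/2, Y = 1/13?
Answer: -750/13 ≈ -57.692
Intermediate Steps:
Y = 1/13 ≈ 0.076923
S = 2 (S = 1 - (-2)/2 = 1 - 1*(-1) = 1 + 1 = 2)
H(x) = 30 + 6*x (H(x) = x + 5*(6 + x) = x + (30 + 5*x) = 30 + 6*x)
W = 25/13 (W = 2 - 1*1/13 = 2 - 1/13 = 25/13 ≈ 1.9231)
H(-9 - 1*1)*W = (30 + 6*(-9 - 1*1))*(25/13) = (30 + 6*(-9 - 1))*(25/13) = (30 + 6*(-10))*(25/13) = (30 - 60)*(25/13) = -30*25/13 = -750/13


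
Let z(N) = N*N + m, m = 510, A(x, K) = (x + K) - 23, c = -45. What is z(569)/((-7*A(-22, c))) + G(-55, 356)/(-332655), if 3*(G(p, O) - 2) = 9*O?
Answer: 7191313027/13971510 ≈ 514.71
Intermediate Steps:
G(p, O) = 2 + 3*O (G(p, O) = 2 + (9*O)/3 = 2 + 3*O)
A(x, K) = -23 + K + x (A(x, K) = (K + x) - 23 = -23 + K + x)
z(N) = 510 + N**2 (z(N) = N*N + 510 = N**2 + 510 = 510 + N**2)
z(569)/((-7*A(-22, c))) + G(-55, 356)/(-332655) = (510 + 569**2)/((-7*(-23 - 45 - 22))) + (2 + 3*356)/(-332655) = (510 + 323761)/((-7*(-90))) + (2 + 1068)*(-1/332655) = 324271/630 + 1070*(-1/332655) = 324271*(1/630) - 214/66531 = 324271/630 - 214/66531 = 7191313027/13971510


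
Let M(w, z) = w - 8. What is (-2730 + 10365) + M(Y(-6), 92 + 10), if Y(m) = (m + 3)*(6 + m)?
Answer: 7627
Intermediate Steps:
Y(m) = (3 + m)*(6 + m)
M(w, z) = -8 + w
(-2730 + 10365) + M(Y(-6), 92 + 10) = (-2730 + 10365) + (-8 + (18 + (-6)² + 9*(-6))) = 7635 + (-8 + (18 + 36 - 54)) = 7635 + (-8 + 0) = 7635 - 8 = 7627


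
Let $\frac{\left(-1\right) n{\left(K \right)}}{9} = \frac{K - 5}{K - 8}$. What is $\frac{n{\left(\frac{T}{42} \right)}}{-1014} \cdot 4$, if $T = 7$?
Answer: $\frac{174}{7943} \approx 0.021906$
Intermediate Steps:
$n{\left(K \right)} = - \frac{9 \left(-5 + K\right)}{-8 + K}$ ($n{\left(K \right)} = - 9 \frac{K - 5}{K - 8} = - 9 \frac{-5 + K}{-8 + K} = - \frac{9 \left(-5 + K\right)}{-8 + K}$)
$\frac{n{\left(\frac{T}{42} \right)}}{-1014} \cdot 4 = \frac{9 \frac{1}{-8 + \frac{7}{42}} \left(5 - \frac{7}{42}\right)}{-1014} \cdot 4 = \frac{9 \left(5 - 7 \cdot \frac{1}{42}\right)}{-8 + 7 \cdot \frac{1}{42}} \left(- \frac{1}{1014}\right) 4 = \frac{9 \left(5 - \frac{1}{6}\right)}{-8 + \frac{1}{6}} \left(- \frac{1}{1014}\right) 4 = \frac{9 \left(5 - \frac{1}{6}\right)}{- \frac{47}{6}} \left(- \frac{1}{1014}\right) 4 = 9 \left(- \frac{6}{47}\right) \frac{29}{6} \left(- \frac{1}{1014}\right) 4 = \left(- \frac{261}{47}\right) \left(- \frac{1}{1014}\right) 4 = \frac{87}{15886} \cdot 4 = \frac{174}{7943}$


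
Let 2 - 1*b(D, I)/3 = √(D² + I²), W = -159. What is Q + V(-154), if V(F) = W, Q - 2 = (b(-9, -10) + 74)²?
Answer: 7872 - 480*√181 ≈ 1414.3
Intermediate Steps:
b(D, I) = 6 - 3*√(D² + I²)
Q = 2 + (80 - 3*√181)² (Q = 2 + ((6 - 3*√((-9)² + (-10)²)) + 74)² = 2 + ((6 - 3*√(81 + 100)) + 74)² = 2 + ((6 - 3*√181) + 74)² = 2 + (80 - 3*√181)² ≈ 1573.3)
V(F) = -159
Q + V(-154) = (8031 - 480*√181) - 159 = 7872 - 480*√181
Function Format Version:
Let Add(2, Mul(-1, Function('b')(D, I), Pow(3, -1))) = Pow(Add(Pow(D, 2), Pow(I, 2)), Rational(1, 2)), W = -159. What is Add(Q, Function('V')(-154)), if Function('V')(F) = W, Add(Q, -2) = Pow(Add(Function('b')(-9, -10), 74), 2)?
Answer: Add(7872, Mul(-480, Pow(181, Rational(1, 2)))) ≈ 1414.3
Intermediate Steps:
Function('b')(D, I) = Add(6, Mul(-3, Pow(Add(Pow(D, 2), Pow(I, 2)), Rational(1, 2))))
Q = Add(2, Pow(Add(80, Mul(-3, Pow(181, Rational(1, 2)))), 2)) (Q = Add(2, Pow(Add(Add(6, Mul(-3, Pow(Add(Pow(-9, 2), Pow(-10, 2)), Rational(1, 2)))), 74), 2)) = Add(2, Pow(Add(Add(6, Mul(-3, Pow(Add(81, 100), Rational(1, 2)))), 74), 2)) = Add(2, Pow(Add(Add(6, Mul(-3, Pow(181, Rational(1, 2)))), 74), 2)) = Add(2, Pow(Add(80, Mul(-3, Pow(181, Rational(1, 2)))), 2)) ≈ 1573.3)
Function('V')(F) = -159
Add(Q, Function('V')(-154)) = Add(Add(8031, Mul(-480, Pow(181, Rational(1, 2)))), -159) = Add(7872, Mul(-480, Pow(181, Rational(1, 2))))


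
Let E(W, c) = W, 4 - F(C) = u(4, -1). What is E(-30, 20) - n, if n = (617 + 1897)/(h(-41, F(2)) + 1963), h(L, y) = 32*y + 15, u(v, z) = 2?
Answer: -31887/1021 ≈ -31.231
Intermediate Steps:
F(C) = 2 (F(C) = 4 - 1*2 = 4 - 2 = 2)
h(L, y) = 15 + 32*y
n = 1257/1021 (n = (617 + 1897)/((15 + 32*2) + 1963) = 2514/((15 + 64) + 1963) = 2514/(79 + 1963) = 2514/2042 = 2514*(1/2042) = 1257/1021 ≈ 1.2311)
E(-30, 20) - n = -30 - 1*1257/1021 = -30 - 1257/1021 = -31887/1021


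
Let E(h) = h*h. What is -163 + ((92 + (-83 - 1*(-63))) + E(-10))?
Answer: 9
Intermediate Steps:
E(h) = h²
-163 + ((92 + (-83 - 1*(-63))) + E(-10)) = -163 + ((92 + (-83 - 1*(-63))) + (-10)²) = -163 + ((92 + (-83 + 63)) + 100) = -163 + ((92 - 20) + 100) = -163 + (72 + 100) = -163 + 172 = 9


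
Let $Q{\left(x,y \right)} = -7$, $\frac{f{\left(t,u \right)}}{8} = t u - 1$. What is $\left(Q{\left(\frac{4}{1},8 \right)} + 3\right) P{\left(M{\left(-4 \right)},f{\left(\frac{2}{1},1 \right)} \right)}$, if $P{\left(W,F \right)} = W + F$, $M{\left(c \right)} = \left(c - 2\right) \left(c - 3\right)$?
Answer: $-200$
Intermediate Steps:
$f{\left(t,u \right)} = -8 + 8 t u$ ($f{\left(t,u \right)} = 8 \left(t u - 1\right) = 8 \left(-1 + t u\right) = -8 + 8 t u$)
$M{\left(c \right)} = \left(-3 + c\right) \left(-2 + c\right)$ ($M{\left(c \right)} = \left(-2 + c\right) \left(-3 + c\right) = \left(-3 + c\right) \left(-2 + c\right)$)
$P{\left(W,F \right)} = F + W$
$\left(Q{\left(\frac{4}{1},8 \right)} + 3\right) P{\left(M{\left(-4 \right)},f{\left(\frac{2}{1},1 \right)} \right)} = \left(-7 + 3\right) \left(\left(-8 + 8 \cdot \frac{2}{1} \cdot 1\right) + \left(6 + \left(-4\right)^{2} - -20\right)\right) = - 4 \left(\left(-8 + 8 \cdot 2 \cdot 1 \cdot 1\right) + \left(6 + 16 + 20\right)\right) = - 4 \left(\left(-8 + 8 \cdot 2 \cdot 1\right) + 42\right) = - 4 \left(\left(-8 + 16\right) + 42\right) = - 4 \left(8 + 42\right) = \left(-4\right) 50 = -200$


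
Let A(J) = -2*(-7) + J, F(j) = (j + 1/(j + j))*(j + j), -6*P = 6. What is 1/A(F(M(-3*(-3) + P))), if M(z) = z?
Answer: 1/143 ≈ 0.0069930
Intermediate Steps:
P = -1 (P = -⅙*6 = -1)
F(j) = 2*j*(j + 1/(2*j)) (F(j) = (j + 1/(2*j))*(2*j) = 2*j*(j + 1/(2*j)))
A(J) = 14 + J
1/A(F(M(-3*(-3) + P))) = 1/(14 + (1 + 2*(-3*(-3) - 1)²)) = 1/(14 + (1 + 2*(9 - 1)²)) = 1/(14 + (1 + 2*8²)) = 1/(14 + (1 + 2*64)) = 1/(14 + (1 + 128)) = 1/(14 + 129) = 1/143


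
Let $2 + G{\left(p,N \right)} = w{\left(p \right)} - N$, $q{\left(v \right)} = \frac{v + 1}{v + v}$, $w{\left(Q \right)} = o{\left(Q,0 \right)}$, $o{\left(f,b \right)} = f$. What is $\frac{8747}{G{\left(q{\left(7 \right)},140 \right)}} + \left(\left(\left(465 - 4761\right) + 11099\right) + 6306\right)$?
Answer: $\frac{12916681}{990} \approx 13047.0$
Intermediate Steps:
$w{\left(Q \right)} = Q$
$q{\left(v \right)} = \frac{1 + v}{2 v}$
$G{\left(p,N \right)} = -2 + p - N$ ($G{\left(p,N \right)} = -2 - \left(N - p\right) = -2 + p - N$)
$\frac{8747}{G{\left(q{\left(7 \right)},140 \right)}} + \left(\left(\left(465 - 4761\right) + 11099\right) + 6306\right) = \frac{8747}{-2 + \frac{1 + 7}{2 \cdot 7} - 140} + \left(\left(\left(465 - 4761\right) + 11099\right) + 6306\right) = \frac{8747}{-2 + \frac{1}{2} \cdot \frac{1}{7} \cdot 8 - 140} + \left(\left(-4296 + 11099\right) + 6306\right) = \frac{8747}{-2 + \frac{4}{7} - 140} + \left(6803 + 6306\right) = \frac{8747}{- \frac{990}{7}} + 13109 = 8747 \left(- \frac{7}{990}\right) + 13109 = - \frac{61229}{990} + 13109 = \frac{12916681}{990}$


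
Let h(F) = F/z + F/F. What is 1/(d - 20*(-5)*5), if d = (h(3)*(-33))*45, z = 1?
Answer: -1/5440 ≈ -0.00018382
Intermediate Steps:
h(F) = 1 + F (h(F) = F/1 + F/F = F*1 + 1 = F + 1 = 1 + F)
d = -5940 (d = ((1 + 3)*(-33))*45 = (4*(-33))*45 = -132*45 = -5940)
1/(d - 20*(-5)*5) = 1/(-5940 - 20*(-5)*5) = 1/(-5940 + 100*5) = 1/(-5940 + 500) = 1/(-5440) = -1/5440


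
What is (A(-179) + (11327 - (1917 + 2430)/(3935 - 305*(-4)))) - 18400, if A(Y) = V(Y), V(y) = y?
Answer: -37388407/5155 ≈ -7252.8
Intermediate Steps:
A(Y) = Y
(A(-179) + (11327 - (1917 + 2430)/(3935 - 305*(-4)))) - 18400 = (-179 + (11327 - (1917 + 2430)/(3935 - 305*(-4)))) - 18400 = (-179 + (11327 - 4347/(3935 + 1220))) - 18400 = (-179 + (11327 - 4347/5155)) - 18400 = (-179 + 58386338/5155) - 18400 = 57463593/5155 - 18400 = -37388407/5155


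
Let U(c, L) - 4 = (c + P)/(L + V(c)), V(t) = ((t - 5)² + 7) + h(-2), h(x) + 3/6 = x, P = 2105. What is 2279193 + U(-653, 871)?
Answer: 1977611376667/867679 ≈ 2.2792e+6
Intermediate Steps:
h(x) = -½ + x
V(t) = 9/2 + (-5 + t)² (V(t) = ((t - 5)² + 7) + (-½ - 2) = ((-5 + t)² + 7) - 5/2 = (7 + (-5 + t)²) - 5/2 = 9/2 + (-5 + t)²)
U(c, L) = 4 + (2105 + c)/(9/2 + L + (-5 + c)²) (U(c, L) = 4 + (c + 2105)/(L + (9/2 + (-5 + c)²)) = 4 + (2105 + c)/(9/2 + L + (-5 + c)²))
2279193 + U(-653, 871) = 2279193 + 2*(2123 - 653 + 4*871 + 4*(-5 - 653)²)/(9 + 2*871 + 2*(-5 - 653)²) = 2279193 + 2*(2123 - 653 + 3484 + 4*(-658)²)/(9 + 1742 + 2*(-658)²) = 2279193 + 2*(2123 - 653 + 3484 + 4*432964)/(9 + 1742 + 2*432964) = 2279193 + 2*(2123 - 653 + 3484 + 1731856)/(9 + 1742 + 865928) = 2279193 + 2*1736810/867679 = 2279193 + 2*(1/867679)*1736810 = 2279193 + 3473620/867679 = 1977611376667/867679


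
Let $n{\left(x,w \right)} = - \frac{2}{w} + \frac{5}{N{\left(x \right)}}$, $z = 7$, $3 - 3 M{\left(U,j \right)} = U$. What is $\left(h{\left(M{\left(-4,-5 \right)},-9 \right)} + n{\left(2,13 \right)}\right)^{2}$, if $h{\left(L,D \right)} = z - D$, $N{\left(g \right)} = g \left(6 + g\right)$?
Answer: $\frac{11296321}{43264} \approx 261.1$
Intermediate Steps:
$M{\left(U,j \right)} = 1 - \frac{U}{3}$
$h{\left(L,D \right)} = 7 - D$
$n{\left(x,w \right)} = - \frac{2}{w} + \frac{5}{x \left(6 + x\right)}$
$\left(h{\left(M{\left(-4,-5 \right)},-9 \right)} + n{\left(2,13 \right)}\right)^{2} = \left(\left(7 - -9\right) + \frac{5 \cdot 13 - 4 \left(6 + 2\right)}{13 \cdot 2 \left(6 + 2\right)}\right)^{2} = \left(\left(7 + 9\right) + \frac{1}{13} \cdot \frac{1}{2} \cdot \frac{1}{8} \left(65 - 4 \cdot 8\right)\right)^{2} = \left(16 + \frac{1}{13} \cdot \frac{1}{2} \cdot \frac{1}{8} \left(65 - 32\right)\right)^{2} = \left(16 + \frac{1}{13} \cdot \frac{1}{2} \cdot \frac{1}{8} \cdot 33\right)^{2} = \left(16 + \frac{33}{208}\right)^{2} = \left(\frac{3361}{208}\right)^{2} = \frac{11296321}{43264}$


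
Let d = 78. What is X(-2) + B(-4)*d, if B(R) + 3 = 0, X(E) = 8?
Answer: -226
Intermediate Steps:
B(R) = -3 (B(R) = -3 + 0 = -3)
X(-2) + B(-4)*d = 8 - 3*78 = 8 - 234 = -226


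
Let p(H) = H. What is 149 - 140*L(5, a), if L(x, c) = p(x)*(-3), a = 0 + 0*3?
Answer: 2249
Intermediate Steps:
a = 0 (a = 0 + 0 = 0)
L(x, c) = -3*x (L(x, c) = x*(-3) = -3*x)
149 - 140*L(5, a) = 149 - (-420)*5 = 149 - 140*(-15) = 149 + 2100 = 2249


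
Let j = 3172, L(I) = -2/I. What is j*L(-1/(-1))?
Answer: -6344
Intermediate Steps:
j*L(-1/(-1)) = 3172*(-2/((-1/(-1)))) = 3172*(-2/((-1*(-1)))) = 3172*(-2/1) = 3172*(-2*1) = 3172*(-2) = -6344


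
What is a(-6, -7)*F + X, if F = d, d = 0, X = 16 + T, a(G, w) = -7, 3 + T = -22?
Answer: -9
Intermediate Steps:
T = -25 (T = -3 - 22 = -25)
X = -9 (X = 16 - 25 = -9)
F = 0
a(-6, -7)*F + X = -7*0 - 9 = 0 - 9 = -9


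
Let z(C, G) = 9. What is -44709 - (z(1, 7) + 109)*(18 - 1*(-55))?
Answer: -53323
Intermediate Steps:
-44709 - (z(1, 7) + 109)*(18 - 1*(-55)) = -44709 - (9 + 109)*(18 - 1*(-55)) = -44709 - 118*(18 + 55) = -44709 - 118*73 = -44709 - 1*8614 = -44709 - 8614 = -53323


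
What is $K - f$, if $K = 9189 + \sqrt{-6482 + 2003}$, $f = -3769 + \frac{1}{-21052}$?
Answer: $\frac{272791817}{21052} + i \sqrt{4479} \approx 12958.0 + 66.925 i$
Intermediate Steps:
$f = - \frac{79344989}{21052}$ ($f = -3769 - \frac{1}{21052} = - \frac{79344989}{21052} \approx -3769.0$)
$K = 9189 + i \sqrt{4479}$ ($K = 9189 + \sqrt{-4479} = 9189 + i \sqrt{4479} \approx 9189.0 + 66.925 i$)
$K - f = \left(9189 + i \sqrt{4479}\right) - - \frac{79344989}{21052} = \left(9189 + i \sqrt{4479}\right) + \frac{79344989}{21052} = \frac{272791817}{21052} + i \sqrt{4479}$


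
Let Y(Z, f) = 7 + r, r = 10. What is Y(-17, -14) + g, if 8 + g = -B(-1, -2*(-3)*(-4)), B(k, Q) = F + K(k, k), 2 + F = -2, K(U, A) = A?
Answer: 14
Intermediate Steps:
F = -4 (F = -2 - 2 = -4)
B(k, Q) = -4 + k
Y(Z, f) = 17 (Y(Z, f) = 7 + 10 = 17)
g = -3 (g = -8 - (-4 - 1) = -8 - 1*(-5) = -8 + 5 = -3)
Y(-17, -14) + g = 17 - 3 = 14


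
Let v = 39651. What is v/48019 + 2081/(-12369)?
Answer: 12597280/19159581 ≈ 0.65749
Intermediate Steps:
v/48019 + 2081/(-12369) = 39651/48019 + 2081/(-12369) = 39651*(1/48019) + 2081*(-1/12369) = 39651/48019 - 2081/12369 = 12597280/19159581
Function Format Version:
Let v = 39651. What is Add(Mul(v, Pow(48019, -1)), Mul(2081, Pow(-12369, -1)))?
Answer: Rational(12597280, 19159581) ≈ 0.65749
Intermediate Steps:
Add(Mul(v, Pow(48019, -1)), Mul(2081, Pow(-12369, -1))) = Add(Mul(39651, Pow(48019, -1)), Mul(2081, Pow(-12369, -1))) = Add(Mul(39651, Rational(1, 48019)), Mul(2081, Rational(-1, 12369))) = Add(Rational(39651, 48019), Rational(-2081, 12369)) = Rational(12597280, 19159581)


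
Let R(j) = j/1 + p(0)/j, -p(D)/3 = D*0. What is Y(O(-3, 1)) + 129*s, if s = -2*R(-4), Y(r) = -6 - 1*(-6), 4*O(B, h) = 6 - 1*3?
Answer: 1032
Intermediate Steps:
O(B, h) = ¾ (O(B, h) = (6 - 1*3)/4 = (6 - 3)/4 = (¼)*3 = ¾)
p(D) = 0 (p(D) = -3*D*0 = -3*0 = 0)
Y(r) = 0 (Y(r) = -6 + 6 = 0)
R(j) = j (R(j) = j/1 + 0/j = j*1 + 0 = j + 0 = j)
s = 8 (s = -2*(-4) = 8)
Y(O(-3, 1)) + 129*s = 0 + 129*8 = 0 + 1032 = 1032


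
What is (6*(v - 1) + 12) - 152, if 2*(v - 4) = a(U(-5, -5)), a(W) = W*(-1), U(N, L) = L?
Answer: -107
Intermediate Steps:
a(W) = -W
v = 13/2 (v = 4 + (-1*(-5))/2 = 4 + (1/2)*5 = 4 + 5/2 = 13/2 ≈ 6.5000)
(6*(v - 1) + 12) - 152 = (6*(13/2 - 1) + 12) - 152 = (6*(11/2) + 12) - 152 = (33 + 12) - 152 = 45 - 152 = -107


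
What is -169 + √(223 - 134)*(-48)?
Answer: -169 - 48*√89 ≈ -621.83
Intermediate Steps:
-169 + √(223 - 134)*(-48) = -169 + √89*(-48) = -169 - 48*√89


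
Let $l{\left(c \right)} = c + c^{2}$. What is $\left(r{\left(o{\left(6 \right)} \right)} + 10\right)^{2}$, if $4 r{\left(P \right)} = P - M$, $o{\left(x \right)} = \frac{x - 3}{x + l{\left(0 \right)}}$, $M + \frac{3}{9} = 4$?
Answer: $\frac{48841}{576} \approx 84.793$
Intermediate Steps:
$M = \frac{11}{3}$ ($M = - \frac{1}{3} + 4 = \frac{11}{3} \approx 3.6667$)
$o{\left(x \right)} = \frac{-3 + x}{x}$ ($o{\left(x \right)} = \frac{x - 3}{x + 0 \left(1 + 0\right)} = \frac{-3 + x}{x + 0 \cdot 1} = \frac{-3 + x}{x + 0} = \frac{-3 + x}{x}$)
$r{\left(P \right)} = - \frac{11}{12} + \frac{P}{4}$ ($r{\left(P \right)} = \frac{P - \frac{11}{3}}{4} = \frac{- \frac{11}{3} + P}{4} = - \frac{11}{12} + \frac{P}{4}$)
$\left(r{\left(o{\left(6 \right)} \right)} + 10\right)^{2} = \left(\left(- \frac{11}{12} + \frac{\frac{1}{6} \left(-3 + 6\right)}{4}\right) + 10\right)^{2} = \left(\left(- \frac{11}{12} + \frac{\frac{1}{6} \cdot 3}{4}\right) + 10\right)^{2} = \left(\left(- \frac{11}{12} + \frac{1}{4} \cdot \frac{1}{2}\right) + 10\right)^{2} = \left(\left(- \frac{11}{12} + \frac{1}{8}\right) + 10\right)^{2} = \left(- \frac{19}{24} + 10\right)^{2} = \left(\frac{221}{24}\right)^{2} = \frac{48841}{576}$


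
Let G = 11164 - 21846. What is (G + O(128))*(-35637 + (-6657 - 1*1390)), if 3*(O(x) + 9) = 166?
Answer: 1393825388/3 ≈ 4.6461e+8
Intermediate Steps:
O(x) = 139/3 (O(x) = -9 + (⅓)*166 = -9 + 166/3 = 139/3)
G = -10682
(G + O(128))*(-35637 + (-6657 - 1*1390)) = (-10682 + 139/3)*(-35637 + (-6657 - 1*1390)) = -31907*(-35637 + (-6657 - 1390))/3 = -31907*(-35637 - 8047)/3 = -31907/3*(-43684) = 1393825388/3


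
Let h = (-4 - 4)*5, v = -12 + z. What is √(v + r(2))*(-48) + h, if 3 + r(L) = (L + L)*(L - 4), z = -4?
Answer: -40 - 144*I*√3 ≈ -40.0 - 249.42*I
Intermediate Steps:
r(L) = -3 + 2*L*(-4 + L) (r(L) = -3 + (L + L)*(L - 4) = -3 + (2*L)*(-4 + L) = -3 + 2*L*(-4 + L))
v = -16 (v = -12 - 4 = -16)
h = -40 (h = -8*5 = -40)
√(v + r(2))*(-48) + h = √(-16 + (-3 - 8*2 + 2*2²))*(-48) - 40 = √(-16 + (-3 - 16 + 2*4))*(-48) - 40 = √(-16 + (-3 - 16 + 8))*(-48) - 40 = √(-16 - 11)*(-48) - 40 = √(-27)*(-48) - 40 = (3*I*√3)*(-48) - 40 = -144*I*√3 - 40 = -40 - 144*I*√3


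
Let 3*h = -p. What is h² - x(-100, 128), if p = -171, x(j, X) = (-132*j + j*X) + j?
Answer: 2949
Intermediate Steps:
x(j, X) = -131*j + X*j (x(j, X) = (-132*j + X*j) + j = -131*j + X*j)
h = 57 (h = (-1*(-171))/3 = (⅓)*171 = 57)
h² - x(-100, 128) = 57² - (-100)*(-131 + 128) = 3249 - (-100)*(-3) = 3249 - 1*300 = 3249 - 300 = 2949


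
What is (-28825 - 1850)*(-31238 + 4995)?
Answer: 805004025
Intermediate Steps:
(-28825 - 1850)*(-31238 + 4995) = -30675*(-26243) = 805004025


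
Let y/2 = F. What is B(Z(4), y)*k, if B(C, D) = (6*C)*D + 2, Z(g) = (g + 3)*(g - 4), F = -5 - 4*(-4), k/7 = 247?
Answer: 3458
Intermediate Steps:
k = 1729 (k = 7*247 = 1729)
F = 11 (F = -5 + 16 = 11)
Z(g) = (-4 + g)*(3 + g) (Z(g) = (3 + g)*(-4 + g) = (-4 + g)*(3 + g))
y = 22 (y = 2*11 = 22)
B(C, D) = 2 + 6*C*D (B(C, D) = 6*C*D + 2 = 2 + 6*C*D)
B(Z(4), y)*k = (2 + 6*(-12 + 4**2 - 1*4)*22)*1729 = (2 + 6*(-12 + 16 - 4)*22)*1729 = (2 + 6*0*22)*1729 = (2 + 0)*1729 = 2*1729 = 3458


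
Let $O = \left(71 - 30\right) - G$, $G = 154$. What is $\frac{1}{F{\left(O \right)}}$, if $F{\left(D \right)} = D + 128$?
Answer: $\frac{1}{15} \approx 0.066667$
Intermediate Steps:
$O = -113$ ($O = \left(71 - 30\right) - 154 = 41 - 154 = -113$)
$F{\left(D \right)} = 128 + D$
$\frac{1}{F{\left(O \right)}} = \frac{1}{128 - 113} = \frac{1}{15}$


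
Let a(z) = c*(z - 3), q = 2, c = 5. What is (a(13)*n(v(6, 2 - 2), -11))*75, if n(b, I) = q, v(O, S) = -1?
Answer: 7500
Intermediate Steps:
n(b, I) = 2
a(z) = -15 + 5*z (a(z) = 5*(z - 3) = 5*(-3 + z) = -15 + 5*z)
(a(13)*n(v(6, 2 - 2), -11))*75 = ((-15 + 5*13)*2)*75 = ((-15 + 65)*2)*75 = (50*2)*75 = 100*75 = 7500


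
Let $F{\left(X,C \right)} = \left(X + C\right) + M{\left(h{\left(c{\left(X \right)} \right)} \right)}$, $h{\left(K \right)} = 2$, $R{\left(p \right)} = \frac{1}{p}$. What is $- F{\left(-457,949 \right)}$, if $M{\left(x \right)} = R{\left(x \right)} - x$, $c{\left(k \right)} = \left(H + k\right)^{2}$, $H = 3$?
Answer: $- \frac{981}{2} \approx -490.5$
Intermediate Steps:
$c{\left(k \right)} = \left(3 + k\right)^{2}$
$M{\left(x \right)} = \frac{1}{x} - x$
$F{\left(X,C \right)} = - \frac{3}{2} + C + X$ ($F{\left(X,C \right)} = \left(X + C\right) + \left(\frac{1}{2} - 2\right) = \left(C + X\right) + \left(\frac{1}{2} - 2\right) = \left(C + X\right) - \frac{3}{2} = - \frac{3}{2} + C + X$)
$- F{\left(-457,949 \right)} = - (- \frac{3}{2} + 949 - 457) = \left(-1\right) \frac{981}{2} = - \frac{981}{2}$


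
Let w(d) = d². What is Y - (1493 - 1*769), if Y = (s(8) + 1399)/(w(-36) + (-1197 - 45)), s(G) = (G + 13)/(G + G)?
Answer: -603131/864 ≈ -698.07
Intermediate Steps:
s(G) = (13 + G)/(2*G) (s(G) = (13 + G)/((2*G)) = (13 + G)*(1/(2*G)) = (13 + G)/(2*G))
Y = 22405/864 (Y = ((½)*(13 + 8)/8 + 1399)/((-36)² + (-1197 - 45)) = ((½)*(⅛)*21 + 1399)/(1296 - 1242) = (21/16 + 1399)/54 = (22405/16)*(1/54) = 22405/864 ≈ 25.932)
Y - (1493 - 1*769) = 22405/864 - (1493 - 1*769) = 22405/864 - (1493 - 769) = 22405/864 - 1*724 = 22405/864 - 724 = -603131/864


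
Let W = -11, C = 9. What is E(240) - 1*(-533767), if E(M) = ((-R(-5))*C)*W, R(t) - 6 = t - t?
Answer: 534361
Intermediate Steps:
R(t) = 6 (R(t) = 6 + (t - t) = 6 + 0 = 6)
E(M) = 594 (E(M) = (-1*6*9)*(-11) = -6*9*(-11) = -54*(-11) = 594)
E(240) - 1*(-533767) = 594 - 1*(-533767) = 594 + 533767 = 534361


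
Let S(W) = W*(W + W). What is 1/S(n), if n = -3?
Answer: 1/18 ≈ 0.055556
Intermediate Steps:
S(W) = 2*W² (S(W) = W*(2*W) = 2*W²)
1/S(n) = 1/(2*(-3)²) = 1/(2*9) = 1/18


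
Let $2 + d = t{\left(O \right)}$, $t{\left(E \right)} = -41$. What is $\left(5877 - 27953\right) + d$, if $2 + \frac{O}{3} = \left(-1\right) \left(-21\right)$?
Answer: $-22119$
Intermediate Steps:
$O = 57$ ($O = -6 + 3 \left(\left(-1\right) \left(-21\right)\right) = -6 + 3 \cdot 21 = -6 + 63 = 57$)
$d = -43$ ($d = -2 - 41 = -43$)
$\left(5877 - 27953\right) + d = \left(5877 - 27953\right) - 43 = -22076 - 43 = -22119$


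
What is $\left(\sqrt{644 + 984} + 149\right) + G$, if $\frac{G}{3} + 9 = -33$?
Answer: $23 + 2 \sqrt{407} \approx 63.349$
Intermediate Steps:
$G = -126$ ($G = -27 + 3 \left(-33\right) = -27 - 99 = -126$)
$\left(\sqrt{644 + 984} + 149\right) + G = \left(\sqrt{644 + 984} + 149\right) - 126 = \left(\sqrt{1628} + 149\right) - 126 = \left(2 \sqrt{407} + 149\right) - 126 = \left(149 + 2 \sqrt{407}\right) - 126 = 23 + 2 \sqrt{407}$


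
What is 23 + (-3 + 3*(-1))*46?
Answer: -253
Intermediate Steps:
23 + (-3 + 3*(-1))*46 = 23 + (-3 - 3)*46 = 23 - 6*46 = 23 - 276 = -253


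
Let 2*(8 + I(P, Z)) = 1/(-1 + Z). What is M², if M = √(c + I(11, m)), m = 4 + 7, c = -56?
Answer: -1279/20 ≈ -63.950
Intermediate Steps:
m = 11
I(P, Z) = -8 + 1/(2*(-1 + Z))
M = I*√6395/10 (M = √(-56 + (17 - 16*11)/(2*(-1 + 11))) = √(-56 + (½)*(17 - 176)/10) = √(-56 + (½)*(⅒)*(-159)) = √(-56 - 159/20) = √(-1279/20) = I*√6395/10 ≈ 7.9969*I)
M² = (I*√6395/10)² = -1279/20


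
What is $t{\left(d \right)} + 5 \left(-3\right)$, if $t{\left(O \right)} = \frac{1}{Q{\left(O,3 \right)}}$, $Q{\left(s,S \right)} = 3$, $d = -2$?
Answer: $- \frac{44}{3} \approx -14.667$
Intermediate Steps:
$t{\left(O \right)} = \frac{1}{3}$
$t{\left(d \right)} + 5 \left(-3\right) = \frac{1}{3} + 5 \left(-3\right) = \frac{1}{3} - 15 = - \frac{44}{3}$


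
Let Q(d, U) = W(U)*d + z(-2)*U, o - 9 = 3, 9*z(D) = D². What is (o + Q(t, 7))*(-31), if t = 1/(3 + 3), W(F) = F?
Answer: -9083/18 ≈ -504.61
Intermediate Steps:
z(D) = D²/9
o = 12 (o = 9 + 3 = 12)
t = ⅙ (t = 1/6 = ⅙ ≈ 0.16667)
Q(d, U) = 4*U/9 + U*d (Q(d, U) = U*d + ((⅑)*(-2)²)*U = U*d + ((⅑)*4)*U = U*d + 4*U/9 = 4*U/9 + U*d)
(o + Q(t, 7))*(-31) = (12 + (⅑)*7*(4 + 9*(⅙)))*(-31) = (12 + (⅑)*7*(4 + 3/2))*(-31) = (12 + (⅑)*7*(11/2))*(-31) = (12 + 77/18)*(-31) = (293/18)*(-31) = -9083/18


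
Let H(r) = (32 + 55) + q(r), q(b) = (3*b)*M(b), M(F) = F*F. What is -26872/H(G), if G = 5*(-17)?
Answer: 3359/230286 ≈ 0.014586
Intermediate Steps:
M(F) = F**2
q(b) = 3*b**3 (q(b) = (3*b)*b**2 = 3*b**3)
G = -85
H(r) = 87 + 3*r**3 (H(r) = (32 + 55) + 3*r**3 = 87 + 3*r**3)
-26872/H(G) = -26872/(87 + 3*(-85)**3) = -26872/(87 + 3*(-614125)) = -26872/(87 - 1842375) = -26872/(-1842288) = -26872*(-1/1842288) = 3359/230286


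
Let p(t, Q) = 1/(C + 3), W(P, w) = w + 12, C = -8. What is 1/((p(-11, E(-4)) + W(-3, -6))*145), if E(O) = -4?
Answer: 1/841 ≈ 0.0011891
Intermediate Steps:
W(P, w) = 12 + w
p(t, Q) = -1/5 (p(t, Q) = 1/(-8 + 3) = 1/(-5) = -1/5)
1/((p(-11, E(-4)) + W(-3, -6))*145) = 1/((-1/5 + (12 - 6))*145) = 1/((-1/5 + 6)*145) = 1/((29/5)*145) = 1/841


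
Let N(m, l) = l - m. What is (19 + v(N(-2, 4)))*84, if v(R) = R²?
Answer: 4620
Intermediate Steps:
(19 + v(N(-2, 4)))*84 = (19 + (4 - 1*(-2))²)*84 = (19 + (4 + 2)²)*84 = (19 + 6²)*84 = (19 + 36)*84 = 55*84 = 4620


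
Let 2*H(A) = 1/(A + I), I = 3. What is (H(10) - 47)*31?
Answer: -37851/26 ≈ -1455.8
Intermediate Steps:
H(A) = 1/(2*(3 + A)) (H(A) = 1/(2*(A + 3)) = 1/(2*(3 + A)))
(H(10) - 47)*31 = (1/(2*(3 + 10)) - 47)*31 = ((½)/13 - 47)*31 = ((½)*(1/13) - 47)*31 = (1/26 - 47)*31 = -1221/26*31 = -37851/26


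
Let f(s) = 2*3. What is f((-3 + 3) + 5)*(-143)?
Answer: -858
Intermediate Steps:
f(s) = 6
f((-3 + 3) + 5)*(-143) = 6*(-143) = -858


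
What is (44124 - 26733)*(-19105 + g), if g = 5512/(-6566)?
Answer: -1090841275161/3283 ≈ -3.3227e+8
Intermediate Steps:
g = -2756/3283 (g = 5512*(-1/6566) = -2756/3283 ≈ -0.83948)
(44124 - 26733)*(-19105 + g) = (44124 - 26733)*(-19105 - 2756/3283) = 17391*(-62724471/3283) = -1090841275161/3283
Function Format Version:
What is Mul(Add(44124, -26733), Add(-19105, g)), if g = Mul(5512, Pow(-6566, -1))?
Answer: Rational(-1090841275161, 3283) ≈ -3.3227e+8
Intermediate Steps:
g = Rational(-2756, 3283) (g = Mul(5512, Rational(-1, 6566)) = Rational(-2756, 3283) ≈ -0.83948)
Mul(Add(44124, -26733), Add(-19105, g)) = Mul(Add(44124, -26733), Add(-19105, Rational(-2756, 3283))) = Mul(17391, Rational(-62724471, 3283)) = Rational(-1090841275161, 3283)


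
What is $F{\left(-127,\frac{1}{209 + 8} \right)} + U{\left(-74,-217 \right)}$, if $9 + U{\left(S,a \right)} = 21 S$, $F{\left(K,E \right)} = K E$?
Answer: $- \frac{339298}{217} \approx -1563.6$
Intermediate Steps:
$F{\left(K,E \right)} = E K$
$U{\left(S,a \right)} = -9 + 21 S$
$F{\left(-127,\frac{1}{209 + 8} \right)} + U{\left(-74,-217 \right)} = \frac{1}{209 + 8} \left(-127\right) + \left(-9 + 21 \left(-74\right)\right) = \frac{1}{217} \left(-127\right) - 1563 = - \frac{127}{217} - 1563 = - \frac{339298}{217}$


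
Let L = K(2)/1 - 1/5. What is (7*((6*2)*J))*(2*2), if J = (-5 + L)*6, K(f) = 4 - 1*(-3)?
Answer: 18144/5 ≈ 3628.8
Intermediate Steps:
K(f) = 7 (K(f) = 4 + 3 = 7)
L = 34/5 (L = 7/1 - 1/5 = 7*1 - 1*⅕ = 7 - ⅕ = 34/5 ≈ 6.8000)
J = 54/5 (J = (-5 + 34/5)*6 = (9/5)*6 = 54/5 ≈ 10.800)
(7*((6*2)*J))*(2*2) = (7*((6*2)*(54/5)))*(2*2) = (7*(12*(54/5)))*4 = (7*(648/5))*4 = (4536/5)*4 = 18144/5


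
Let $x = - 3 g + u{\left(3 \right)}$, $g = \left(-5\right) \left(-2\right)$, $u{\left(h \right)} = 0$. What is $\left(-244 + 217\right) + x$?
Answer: $-57$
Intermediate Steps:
$g = 10$
$x = -30$ ($x = \left(-3\right) 10 + 0 = -30 + 0 = -30$)
$\left(-244 + 217\right) + x = \left(-244 + 217\right) - 30 = -27 - 30 = -57$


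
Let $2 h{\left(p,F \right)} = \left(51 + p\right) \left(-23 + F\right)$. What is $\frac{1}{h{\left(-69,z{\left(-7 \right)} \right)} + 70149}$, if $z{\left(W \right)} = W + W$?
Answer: $\frac{1}{70482} \approx 1.4188 \cdot 10^{-5}$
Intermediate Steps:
$z{\left(W \right)} = 2 W$
$h{\left(p,F \right)} = \frac{\left(-23 + F\right) \left(51 + p\right)}{2}$ ($h{\left(p,F \right)} = \frac{\left(51 + p\right) \left(-23 + F\right)}{2} = \frac{\left(-23 + F\right) \left(51 + p\right)}{2}$)
$\frac{1}{h{\left(-69,z{\left(-7 \right)} \right)} + 70149} = \frac{1}{\left(- \frac{1173}{2} - - \frac{1587}{2} + \frac{51 \cdot 2 \left(-7\right)}{2} + \frac{1}{2} \cdot 2 \left(-7\right) \left(-69\right)\right) + 70149} = \frac{1}{\left(- \frac{1173}{2} + \frac{1587}{2} + \frac{51}{2} \left(-14\right) + \frac{1}{2} \left(-14\right) \left(-69\right)\right) + 70149} = \frac{1}{\left(- \frac{1173}{2} + \frac{1587}{2} - 357 + 483\right) + 70149} = \frac{1}{333 + 70149} = \frac{1}{70482}$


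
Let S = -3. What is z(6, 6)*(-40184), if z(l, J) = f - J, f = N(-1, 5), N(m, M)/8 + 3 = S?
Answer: 2169936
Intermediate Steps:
N(m, M) = -48 (N(m, M) = -24 + 8*(-3) = -24 - 24 = -48)
f = -48
z(l, J) = -48 - J
z(6, 6)*(-40184) = (-48 - 1*6)*(-40184) = (-48 - 6)*(-40184) = -54*(-40184) = 2169936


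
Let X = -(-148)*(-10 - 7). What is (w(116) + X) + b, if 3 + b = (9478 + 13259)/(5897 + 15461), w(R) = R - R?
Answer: -53778065/21358 ≈ -2517.9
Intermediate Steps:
w(R) = 0
b = -41337/21358 (b = -3 + (9478 + 13259)/(5897 + 15461) = -3 + 22737/21358 = -41337/21358 ≈ -1.9354)
X = -2516 (X = -(-148)*(-17) = -37*68 = -2516)
(w(116) + X) + b = (0 - 2516) - 41337/21358 = -2516 - 41337/21358 = -53778065/21358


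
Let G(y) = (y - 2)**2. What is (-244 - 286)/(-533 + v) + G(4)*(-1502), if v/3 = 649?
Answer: -4247921/707 ≈ -6008.4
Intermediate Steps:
v = 1947 (v = 3*649 = 1947)
G(y) = (-2 + y)**2
(-244 - 286)/(-533 + v) + G(4)*(-1502) = (-244 - 286)/(-533 + 1947) + (-2 + 4)**2*(-1502) = -530/1414 + 2**2*(-1502) = -530*1/1414 + 4*(-1502) = -265/707 - 6008 = -4247921/707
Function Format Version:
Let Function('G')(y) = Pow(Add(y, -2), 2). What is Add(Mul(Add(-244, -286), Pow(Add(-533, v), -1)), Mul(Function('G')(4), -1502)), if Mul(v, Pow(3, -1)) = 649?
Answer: Rational(-4247921, 707) ≈ -6008.4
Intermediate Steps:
v = 1947 (v = Mul(3, 649) = 1947)
Function('G')(y) = Pow(Add(-2, y), 2)
Add(Mul(Add(-244, -286), Pow(Add(-533, v), -1)), Mul(Function('G')(4), -1502)) = Add(Mul(Add(-244, -286), Pow(Add(-533, 1947), -1)), Mul(Pow(Add(-2, 4), 2), -1502)) = Add(Mul(-530, Pow(1414, -1)), Mul(Pow(2, 2), -1502)) = Add(Mul(-530, Rational(1, 1414)), Mul(4, -1502)) = Add(Rational(-265, 707), -6008) = Rational(-4247921, 707)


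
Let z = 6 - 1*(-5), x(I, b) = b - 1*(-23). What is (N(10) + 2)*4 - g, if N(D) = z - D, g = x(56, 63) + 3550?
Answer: -3624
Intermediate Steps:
x(I, b) = 23 + b (x(I, b) = b + 23 = 23 + b)
z = 11 (z = 6 + 5 = 11)
g = 3636 (g = (23 + 63) + 3550 = 86 + 3550 = 3636)
N(D) = 11 - D
(N(10) + 2)*4 - g = ((11 - 1*10) + 2)*4 - 1*3636 = ((11 - 10) + 2)*4 - 3636 = (1 + 2)*4 - 3636 = 3*4 - 3636 = 12 - 3636 = -3624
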